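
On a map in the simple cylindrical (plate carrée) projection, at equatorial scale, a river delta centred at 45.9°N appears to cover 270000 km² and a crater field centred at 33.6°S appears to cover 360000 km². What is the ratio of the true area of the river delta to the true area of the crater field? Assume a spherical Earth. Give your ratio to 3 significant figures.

0.627

Plate carrée has h = 1 and k = sec φ, giving areal scale sec φ; true area = (apparent area) · cos φ.
True area of river delta: 270000 × cos(45.9°) = 270000 × 0.6959 = 187900 km².
True area of crater field: 360000 × cos(33.6°) = 360000 × 0.8329 = 299900 km².
Ratio = 187900 / 299900 ≈ 0.627.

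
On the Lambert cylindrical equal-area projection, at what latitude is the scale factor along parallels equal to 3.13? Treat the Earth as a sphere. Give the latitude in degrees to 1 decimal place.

The Lambert cylindrical equal-area projection is the cylindrical equal-area projection with its standard parallel at the equator (φ₀ = 0). Cylindrical equal-area (φ₀ = 0°): h = cos φ / cos 0° along meridians, k = cos 0° / cos φ along parallels; h·k = 1.
k = cos φ₀ / cos φ = 3.13  ⇒  cos φ = cos 0° / 3.13 = 0.3195.
φ = arccos(0.3195) ≈ 71.4°.

71.4°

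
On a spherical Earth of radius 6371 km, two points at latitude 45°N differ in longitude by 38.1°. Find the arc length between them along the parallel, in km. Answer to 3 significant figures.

Arc length along a parallel = R cos φ · Δλ (with Δλ in radians).
= 6371 × cos 45° × (38.1° × π/180) = 6371 × 0.7071 × 0.6650 ≈ 3000 km.

3000 km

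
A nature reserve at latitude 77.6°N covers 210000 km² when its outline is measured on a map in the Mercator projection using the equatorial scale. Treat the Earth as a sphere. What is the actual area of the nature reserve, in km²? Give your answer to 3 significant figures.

9680 km²

The Mercator projection is conformal; its linear scale factor is the same in every direction and equals sec φ = 1/cos φ.
Areal scale = k² = sec²φ = 1/cos²(77.6°) = 1/0.2147² = 21.69.
True area = apparent / (areal scale) = 210000 / 21.69 ≈ 9680 km².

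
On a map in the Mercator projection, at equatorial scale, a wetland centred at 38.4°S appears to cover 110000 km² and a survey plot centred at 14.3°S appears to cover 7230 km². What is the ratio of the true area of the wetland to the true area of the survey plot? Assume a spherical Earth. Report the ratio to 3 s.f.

9.95

Since Mercator area scale is 1/cos²φ, the true area equals the apparent area multiplied by cos²φ.
True area of wetland: 110000 × cos²(38.4°) = 110000 × 0.6142 = 67560 km².
True area of survey plot: 7230 × cos²(14.3°) = 7230 × 0.9390 = 6789 km².
Ratio = 67560 / 6789 ≈ 9.95.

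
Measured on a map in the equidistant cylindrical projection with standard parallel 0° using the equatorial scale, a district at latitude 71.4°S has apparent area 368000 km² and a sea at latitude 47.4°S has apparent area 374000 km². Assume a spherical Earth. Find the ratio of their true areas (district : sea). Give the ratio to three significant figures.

On the plate carrée, areal scale = h·k = 1 × sec φ, so true area = apparent × cos φ.
True area of district: 368000 × cos(71.4°) = 368000 × 0.3190 = 117400 km².
True area of sea: 374000 × cos(47.4°) = 374000 × 0.6769 = 253200 km².
Ratio = 117400 / 253200 ≈ 0.464.

0.464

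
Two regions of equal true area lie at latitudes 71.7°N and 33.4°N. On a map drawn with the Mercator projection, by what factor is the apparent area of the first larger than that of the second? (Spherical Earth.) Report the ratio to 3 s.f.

Mercator areal scale is sec²φ.
At 71.7°: sec²(71.7°) = 1/0.3140² = 10.14.
At 33.4°: sec²(33.4°) = 1/0.8348² = 1.435.
Ratio = 10.14/1.435 = cos²(33.4°)/cos²(71.7°) ≈ 7.07.

7.07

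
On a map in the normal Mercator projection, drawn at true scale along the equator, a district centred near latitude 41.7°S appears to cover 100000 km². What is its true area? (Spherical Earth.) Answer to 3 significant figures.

55700 km²

The Mercator projection is conformal; its linear scale factor is the same in every direction and equals sec φ = 1/cos φ.
Areal scale = k² = sec²φ = 1/cos²(41.7°) = 1/0.7466² = 1.794.
True area = apparent / (areal scale) = 100000 / 1.794 ≈ 55700 km².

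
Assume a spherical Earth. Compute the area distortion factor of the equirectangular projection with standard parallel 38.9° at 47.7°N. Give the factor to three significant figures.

1.16

With standard parallel φ₀ = 38.9°, the equirectangular projection gives x = Rλ cos φ₀, y = Rφ, so h = 1 and k = cos 38.9° / cos φ.
Areal scale = h·k = 1 × cos φ₀ / cos φ; at 47.7°, h = 1.000, k = 1.156, so h·k = 1.156.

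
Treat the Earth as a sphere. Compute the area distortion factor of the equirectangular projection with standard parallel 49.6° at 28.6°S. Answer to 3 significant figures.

0.738

The equidistant cylindrical projection with φ₀ = 49.6° has h = 1 (meridians true) and k = cos φ₀ / cos φ along parallels.
Areal scale = h·k = 1 × cos φ₀ / cos φ; at 28.6°, h = 1.000, k = 0.7382, so h·k = 0.7382.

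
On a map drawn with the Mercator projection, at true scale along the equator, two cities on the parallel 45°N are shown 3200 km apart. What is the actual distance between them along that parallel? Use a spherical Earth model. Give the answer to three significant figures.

Mercator is conformal, so the point scale is isotropic: h = k = sec φ = 1/cos φ.
Along the parallel at 45°, map distances are exaggerated by k = sec 45° = 1.414.
True distance = 3200 / 1.414 = 3200 × cos 45° ≈ 2260 km.

2260 km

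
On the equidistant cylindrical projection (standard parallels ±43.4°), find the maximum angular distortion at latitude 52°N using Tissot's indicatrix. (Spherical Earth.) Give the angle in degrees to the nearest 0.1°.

The equidistant cylindrical projection with φ₀ = 43.4° has h = 1 (meridians true) and k = cos φ₀ / cos φ along parallels.
At 52°: h = 1.000, k = 1.180; principal scales a = 1.180, b = 1.000.
sin(ω/2) = (a − b)/(a + b) = 0.1802/2.180 = 0.08263, so ω = 2 arcsin(0.08263) ≈ 9.5°.

9.5°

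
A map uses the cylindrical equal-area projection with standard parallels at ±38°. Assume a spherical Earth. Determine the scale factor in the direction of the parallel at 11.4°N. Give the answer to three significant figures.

Cylindrical equal-area (φ₀ = 38°): h = cos φ / cos 38° along meridians, k = cos 38° / cos φ along parallels; h·k = 1.
k = cos 38° / cos 11.4° = 0.7880/0.9803 = 0.8039.

0.804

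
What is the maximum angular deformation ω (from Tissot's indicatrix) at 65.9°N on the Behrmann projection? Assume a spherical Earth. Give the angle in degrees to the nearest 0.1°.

79.0°

Behrmann is a cylindrical equal-area projection with standard parallels at ±30°. For cylindrical equal-area with standard parallel φ₀, h = cos φ / cos φ₀ and k = cos φ₀ / cos φ, so h·k = 1.
At 65.9°: h = 0.4715, k = 2.121; principal scales a = 2.121, b = 0.4715.
sin(ω/2) = (a − b)/(a + b) = 1.649/2.592 = 0.6362, so ω = 2 arcsin(0.6362) ≈ 79.0°.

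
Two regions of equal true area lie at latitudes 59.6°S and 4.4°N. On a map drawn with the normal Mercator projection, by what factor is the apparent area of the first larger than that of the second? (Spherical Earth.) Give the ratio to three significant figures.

3.88

Mercator is conformal with k = sec φ, so areal scale = k² = sec²φ.
At 59.6°: sec²(59.6°) = 1/0.5060² = 3.905.
At 4.4°: sec²(4.4°) = 1/0.9971² = 1.006.
Ratio = 3.905/1.006 = cos²(4.4°)/cos²(59.6°) ≈ 3.88.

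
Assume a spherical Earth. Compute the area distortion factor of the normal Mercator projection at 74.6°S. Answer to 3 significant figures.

14.2

The Mercator projection is conformal; its linear scale factor is the same in every direction and equals sec φ = 1/cos φ.
Areal scale = k² = sec²φ = 1/cos²(74.6°) = 1/0.2656² = 14.18.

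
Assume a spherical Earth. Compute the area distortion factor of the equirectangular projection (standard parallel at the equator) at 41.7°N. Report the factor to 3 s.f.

In the plate carrée (x = Rλ, y = Rφ), meridians are true-scale (h = 1) and parallels are stretched by k = sec φ.
Areal scale = h·k = 1 × sec φ; at 41.7°, h = 1.000, k = 1.339, so h·k = 1.339.

1.34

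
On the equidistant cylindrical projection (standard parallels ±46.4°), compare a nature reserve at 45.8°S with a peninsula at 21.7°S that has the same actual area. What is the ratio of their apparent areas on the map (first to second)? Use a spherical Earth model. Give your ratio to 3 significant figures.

In the equirectangular projection with standard parallel φ₀ = 46.4° (x = Rλ cos φ₀, y = Rφ), meridians are true-scale (h = 1) and the parallel scale is k = cos φ₀ / cos φ.
Areal scale at 45.8°: h·k = 1.000 × 0.9892 = 0.9892.
Areal scale at 21.7°: h·k = 1.000 × 0.7422 = 0.7422.
Ratio = 0.9892/0.7422 ≈ 1.33.

1.33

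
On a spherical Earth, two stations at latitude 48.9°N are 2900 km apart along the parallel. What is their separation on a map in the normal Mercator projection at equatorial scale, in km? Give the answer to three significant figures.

For Mercator, h = k = sec φ (a conformal cylindrical projection has a single point scale, 1/cos φ).
Along the parallel, k = sec 48.9° = 1/0.6574 = 1.521.
Map distance = 2900 × 1.521 ≈ 4410 km.

4410 km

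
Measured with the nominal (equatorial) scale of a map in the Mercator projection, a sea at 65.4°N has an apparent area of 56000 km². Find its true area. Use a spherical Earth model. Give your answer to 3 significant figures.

9700 km²

For Mercator, h = k = sec φ (a conformal cylindrical projection has a single point scale, 1/cos φ).
Areal scale = k² = sec²φ = 1/cos²(65.4°) = 1/0.4163² = 5.771.
True area = apparent / (areal scale) = 56000 / 5.771 ≈ 9700 km².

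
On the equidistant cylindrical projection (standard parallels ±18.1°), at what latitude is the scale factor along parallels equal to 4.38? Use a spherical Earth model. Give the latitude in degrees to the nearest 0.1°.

77.5°

In the equirectangular projection with standard parallel φ₀ = 18.1° (x = Rλ cos φ₀, y = Rφ), meridians are true-scale (h = 1) and the parallel scale is k = cos φ₀ / cos φ.
k = cos φ₀ / cos φ = 4.38  ⇒  cos φ = cos 18.1° / 4.38 = 0.2170.
φ = arccos(0.2170) ≈ 77.5°.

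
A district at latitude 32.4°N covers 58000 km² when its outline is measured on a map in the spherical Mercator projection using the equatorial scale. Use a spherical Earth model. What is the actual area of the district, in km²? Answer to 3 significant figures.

41300 km²

For Mercator, h = k = sec φ (a conformal cylindrical projection has a single point scale, 1/cos φ).
Areal scale = k² = sec²φ = 1/cos²(32.4°) = 1/0.8443² = 1.403.
True area = apparent / (areal scale) = 58000 / 1.403 ≈ 41300 km².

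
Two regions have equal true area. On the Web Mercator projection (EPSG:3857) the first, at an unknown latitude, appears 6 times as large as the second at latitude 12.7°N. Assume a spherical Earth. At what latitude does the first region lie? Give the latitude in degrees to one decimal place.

66.5°

Mercator areal scale is sec²φ, so apparent-area ratio = sec²φ₁ / sec²φ₂ = cos²φ₂ / cos²φ₁.
cos²φ₂ / cos²φ₁ = 6  ⇒  cos φ₁ = cos 12.7° / √6 = 0.9755/2.449 = 0.3983.
φ₁ = arccos(0.3983) ≈ 66.5°.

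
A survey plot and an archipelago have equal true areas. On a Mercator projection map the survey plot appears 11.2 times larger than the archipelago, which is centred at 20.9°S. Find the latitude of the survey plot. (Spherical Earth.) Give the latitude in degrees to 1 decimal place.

On Mercator, (apparent₁)/(apparent₂) = sec²φ₁ / sec²φ₂ when true areas are equal.
cos²φ₂ / cos²φ₁ = 11.2  ⇒  cos φ₁ = cos 20.9° / √11.2 = 0.9342/3.347 = 0.2791.
φ₁ = arccos(0.2791) ≈ 73.8°.

73.8°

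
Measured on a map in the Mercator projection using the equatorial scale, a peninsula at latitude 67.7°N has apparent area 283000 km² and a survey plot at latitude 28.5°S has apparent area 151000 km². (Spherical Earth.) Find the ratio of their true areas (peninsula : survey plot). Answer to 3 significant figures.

0.349

Mercator's areal exaggeration is sec²φ; hence true area = (apparent area) · cos²φ.
True area of peninsula: 283000 × cos²(67.7°) = 283000 × 0.1440 = 40750 km².
True area of survey plot: 151000 × cos²(28.5°) = 151000 × 0.7723 = 116600 km².
Ratio = 40750 / 116600 ≈ 0.349.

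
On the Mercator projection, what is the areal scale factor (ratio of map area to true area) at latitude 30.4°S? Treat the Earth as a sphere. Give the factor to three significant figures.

1.34

The Mercator projection is conformal; its linear scale factor is the same in every direction and equals sec φ = 1/cos φ.
Areal scale = k² = sec²φ = 1/cos²(30.4°) = 1/0.8625² = 1.344.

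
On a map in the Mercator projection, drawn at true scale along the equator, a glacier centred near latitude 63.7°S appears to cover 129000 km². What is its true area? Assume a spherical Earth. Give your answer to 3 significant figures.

For Mercator, h = k = sec φ (a conformal cylindrical projection has a single point scale, 1/cos φ).
Areal scale = k² = sec²φ = 1/cos²(63.7°) = 1/0.4431² = 5.094.
True area = apparent / (areal scale) = 129000 / 5.094 ≈ 25300 km².

25300 km²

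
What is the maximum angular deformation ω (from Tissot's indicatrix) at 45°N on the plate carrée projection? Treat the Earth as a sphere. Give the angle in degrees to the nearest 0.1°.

19.8°

In the plate carrée (x = Rλ, y = Rφ), meridians are true-scale (h = 1) and parallels are stretched by k = sec φ.
At 45°: h = 1.000, k = 1.414; principal scales a = 1.414, b = 1.000.
sin(ω/2) = (a − b)/(a + b) = 0.4142/2.414 = 0.1716, so ω = 2 arcsin(0.1716) ≈ 19.8°.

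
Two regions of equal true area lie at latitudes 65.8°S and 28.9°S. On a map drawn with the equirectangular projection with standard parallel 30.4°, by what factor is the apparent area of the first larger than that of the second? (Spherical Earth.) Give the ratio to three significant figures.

In the equirectangular projection with standard parallel φ₀ = 30.4° (x = Rλ cos φ₀, y = Rφ), meridians are true-scale (h = 1) and the parallel scale is k = cos φ₀ / cos φ.
Areal scale at 65.8°: h·k = 1.000 × 2.104 = 2.104.
Areal scale at 28.9°: h·k = 1.000 × 0.9852 = 0.9852.
Ratio = 2.104/0.9852 ≈ 2.14.

2.14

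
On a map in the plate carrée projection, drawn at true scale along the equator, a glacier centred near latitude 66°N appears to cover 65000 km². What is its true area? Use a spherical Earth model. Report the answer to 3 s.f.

In the plate carrée (x = Rλ, y = Rφ), meridians are true-scale (h = 1) and parallels are stretched by k = sec φ.
Areal scale = h·k = 1 × sec φ; at 66°, h = 1.000, k = 2.459, so h·k = 2.459.
True area = apparent / (areal scale) = 65000 / 2.459 ≈ 26400 km².

26400 km²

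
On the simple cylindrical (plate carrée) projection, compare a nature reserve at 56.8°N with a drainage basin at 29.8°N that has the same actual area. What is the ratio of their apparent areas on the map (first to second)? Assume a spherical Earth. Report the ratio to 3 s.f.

1.58

For the equirectangular projection with φ₀ = 0 (plate carrée), h = 1 along meridians and k = sec φ along parallels.
Areal scale at 56.8°: h·k = 1.000 × 1.826 = 1.826.
Areal scale at 29.8°: h·k = 1.000 × 1.152 = 1.152.
Ratio = 1.826/1.152 ≈ 1.58.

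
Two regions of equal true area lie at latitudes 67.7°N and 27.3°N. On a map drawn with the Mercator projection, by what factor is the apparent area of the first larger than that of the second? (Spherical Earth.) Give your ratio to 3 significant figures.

Mercator is conformal with k = sec φ, so areal scale = k² = sec²φ.
At 67.7°: sec²(67.7°) = 1/0.3795² = 6.945.
At 27.3°: sec²(27.3°) = 1/0.8886² = 1.266.
Ratio = 6.945/1.266 = cos²(27.3°)/cos²(67.7°) ≈ 5.48.

5.48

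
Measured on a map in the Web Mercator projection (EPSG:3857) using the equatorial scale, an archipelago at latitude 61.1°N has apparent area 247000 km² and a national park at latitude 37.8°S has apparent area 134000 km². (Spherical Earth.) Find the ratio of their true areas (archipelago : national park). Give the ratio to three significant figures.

Mercator's areal exaggeration is sec²φ; hence true area = (apparent area) · cos²φ.
True area of archipelago: 247000 × cos²(61.1°) = 247000 × 0.2336 = 57690 km².
True area of national park: 134000 × cos²(37.8°) = 134000 × 0.6243 = 83660 km².
Ratio = 57690 / 83660 ≈ 0.690.

0.690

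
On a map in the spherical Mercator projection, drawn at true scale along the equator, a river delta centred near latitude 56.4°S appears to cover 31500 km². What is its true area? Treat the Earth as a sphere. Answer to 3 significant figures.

9650 km²

The Mercator projection is conformal; its linear scale factor is the same in every direction and equals sec φ = 1/cos φ.
Areal scale = k² = sec²φ = 1/cos²(56.4°) = 1/0.5534² = 3.265.
True area = apparent / (areal scale) = 31500 / 3.265 ≈ 9650 km².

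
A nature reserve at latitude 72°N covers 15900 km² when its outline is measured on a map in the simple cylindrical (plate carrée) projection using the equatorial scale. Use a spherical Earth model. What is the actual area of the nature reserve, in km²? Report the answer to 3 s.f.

4910 km²

For the equirectangular projection with φ₀ = 0 (plate carrée), h = 1 along meridians and k = sec φ along parallels.
Areal scale = h·k = 1 × sec φ; at 72°, h = 1.000, k = 3.236, so h·k = 3.236.
True area = apparent / (areal scale) = 15900 / 3.236 ≈ 4910 km².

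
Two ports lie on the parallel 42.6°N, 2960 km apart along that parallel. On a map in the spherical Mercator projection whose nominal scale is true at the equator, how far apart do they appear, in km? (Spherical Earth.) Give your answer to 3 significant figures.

Mercator is conformal, so the point scale is isotropic: h = k = sec φ = 1/cos φ.
Along the parallel, k = sec 42.6° = 1/0.7361 = 1.359.
Map distance = 2960 × 1.359 ≈ 4020 km.

4020 km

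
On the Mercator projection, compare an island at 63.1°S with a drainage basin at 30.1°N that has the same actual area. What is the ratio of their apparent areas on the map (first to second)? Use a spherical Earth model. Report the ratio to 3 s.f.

3.66

Mercator areal scale is sec²φ.
At 63.1°: sec²(63.1°) = 1/0.4524² = 4.885.
At 30.1°: sec²(30.1°) = 1/0.8652² = 1.336.
Ratio = 4.885/1.336 = cos²(30.1°)/cos²(63.1°) ≈ 3.66.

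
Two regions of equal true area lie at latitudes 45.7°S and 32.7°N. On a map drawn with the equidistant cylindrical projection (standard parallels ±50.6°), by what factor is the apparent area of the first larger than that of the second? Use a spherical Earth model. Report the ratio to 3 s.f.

The equidistant cylindrical projection with φ₀ = 50.6° has h = 1 (meridians true) and k = cos φ₀ / cos φ along parallels.
Areal scale at 45.7°: h·k = 1.000 × 0.9088 = 0.9088.
Areal scale at 32.7°: h·k = 1.000 × 0.7543 = 0.7543.
Ratio = 0.9088/0.7543 ≈ 1.20.

1.20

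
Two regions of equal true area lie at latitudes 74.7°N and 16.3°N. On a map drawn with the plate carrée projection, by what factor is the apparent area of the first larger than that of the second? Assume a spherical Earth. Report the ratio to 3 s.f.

3.64

Plate carrée maps x = Rλ, y = Rφ. The meridian scale is h = 1 and the parallel scale is k = 1/cos φ = sec φ.
Areal scale at 74.7°: h·k = 1.000 × 3.790 = 3.790.
Areal scale at 16.3°: h·k = 1.000 × 1.042 = 1.042.
Ratio = 3.790/1.042 ≈ 3.64.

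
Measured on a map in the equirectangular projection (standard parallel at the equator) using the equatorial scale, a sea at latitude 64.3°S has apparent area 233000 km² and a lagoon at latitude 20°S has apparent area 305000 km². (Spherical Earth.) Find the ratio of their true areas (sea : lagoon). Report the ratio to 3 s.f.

0.353

On the plate carrée, areal scale = h·k = 1 × sec φ, so true area = apparent × cos φ.
True area of sea: 233000 × cos(64.3°) = 233000 × 0.4337 = 101000 km².
True area of lagoon: 305000 × cos(20°) = 305000 × 0.9397 = 286600 km².
Ratio = 101000 / 286600 ≈ 0.353.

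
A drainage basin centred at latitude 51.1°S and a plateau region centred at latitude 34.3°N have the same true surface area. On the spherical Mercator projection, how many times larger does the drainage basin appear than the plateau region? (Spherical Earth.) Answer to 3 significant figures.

Mercator is conformal with k = sec φ, so areal scale = k² = sec²φ.
At 51.1°: sec²(51.1°) = 1/0.6280² = 2.536.
At 34.3°: sec²(34.3°) = 1/0.8261² = 1.465.
Ratio = 2.536/1.465 = cos²(34.3°)/cos²(51.1°) ≈ 1.73.

1.73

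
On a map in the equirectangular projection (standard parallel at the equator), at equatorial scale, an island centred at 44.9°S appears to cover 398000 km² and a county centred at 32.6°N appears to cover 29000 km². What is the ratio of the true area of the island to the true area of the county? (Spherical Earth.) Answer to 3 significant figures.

Plate carrée has h = 1 and k = sec φ, giving areal scale sec φ; true area = (apparent area) · cos φ.
True area of island: 398000 × cos(44.9°) = 398000 × 0.7083 = 281900 km².
True area of county: 29000 × cos(32.6°) = 29000 × 0.8425 = 24430 km².
Ratio = 281900 / 24430 ≈ 11.5.

11.5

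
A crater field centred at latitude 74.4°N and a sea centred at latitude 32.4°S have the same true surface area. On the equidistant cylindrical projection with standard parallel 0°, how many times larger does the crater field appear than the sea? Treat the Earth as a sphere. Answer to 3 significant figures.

3.14

For the equirectangular projection with φ₀ = 0 (plate carrée), h = 1 along meridians and k = sec φ along parallels.
Areal scale at 74.4°: h·k = 1.000 × 3.719 = 3.719.
Areal scale at 32.4°: h·k = 1.000 × 1.184 = 1.184.
Ratio = 3.719/1.184 ≈ 3.14.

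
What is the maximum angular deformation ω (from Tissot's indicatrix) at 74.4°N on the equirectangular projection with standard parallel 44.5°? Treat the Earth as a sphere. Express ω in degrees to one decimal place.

The equidistant cylindrical projection with φ₀ = 44.5° has h = 1 (meridians true) and k = cos φ₀ / cos φ along parallels.
At 74.4°: h = 1.000, k = 2.652; principal scales a = 2.652, b = 1.000.
sin(ω/2) = (a − b)/(a + b) = 1.652/3.652 = 0.4524, so ω = 2 arcsin(0.4524) ≈ 53.8°.

53.8°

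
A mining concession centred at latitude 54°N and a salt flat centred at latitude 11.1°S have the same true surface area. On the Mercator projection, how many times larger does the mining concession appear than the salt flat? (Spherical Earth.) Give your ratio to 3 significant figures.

2.79

On Mercator, area is exaggerated by sec²φ = 1/cos²φ.
At 54°: sec²(54°) = 1/0.5878² = 2.894.
At 11.1°: sec²(11.1°) = 1/0.9813² = 1.038.
Ratio = 2.894/1.038 = cos²(11.1°)/cos²(54°) ≈ 2.79.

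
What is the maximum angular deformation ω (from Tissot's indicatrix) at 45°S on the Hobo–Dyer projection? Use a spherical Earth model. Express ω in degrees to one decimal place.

13.2°

The Hobo–Dyer projection is cylindrical equal-area with φ₀ = 37.5°. For cylindrical equal-area with standard parallel φ₀, h = cos φ / cos φ₀ and k = cos φ₀ / cos φ, so h·k = 1.
At 45°: h = 0.8913, k = 1.122; principal scales a = 1.122, b = 0.8913.
sin(ω/2) = (a − b)/(a + b) = 0.2307/2.013 = 0.1146, so ω = 2 arcsin(0.1146) ≈ 13.2°.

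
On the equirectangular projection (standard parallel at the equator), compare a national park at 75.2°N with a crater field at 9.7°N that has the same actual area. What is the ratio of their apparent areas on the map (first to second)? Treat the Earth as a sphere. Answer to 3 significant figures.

Plate carrée maps x = Rλ, y = Rφ. The meridian scale is h = 1 and the parallel scale is k = 1/cos φ = sec φ.
Areal scale at 75.2°: h·k = 1.000 × 3.915 = 3.915.
Areal scale at 9.7°: h·k = 1.000 × 1.015 = 1.015.
Ratio = 3.915/1.015 ≈ 3.86.

3.86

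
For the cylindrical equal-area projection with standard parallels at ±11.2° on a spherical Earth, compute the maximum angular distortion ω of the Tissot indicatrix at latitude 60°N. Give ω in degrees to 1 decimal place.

Cylindrical equal-area (φ₀ = 11.2°): h = cos φ / cos 11.2° along meridians, k = cos 11.2° / cos φ along parallels; h·k = 1.
At 60°: h = 0.5097, k = 1.962; principal scales a = 1.962, b = 0.5097.
sin(ω/2) = (a − b)/(a + b) = 1.452/2.472 = 0.5876, so ω = 2 arcsin(0.5876) ≈ 72.0°.

72.0°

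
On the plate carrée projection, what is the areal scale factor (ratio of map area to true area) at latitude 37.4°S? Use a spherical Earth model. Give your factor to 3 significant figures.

1.26

For the equirectangular projection with φ₀ = 0 (plate carrée), h = 1 along meridians and k = sec φ along parallels.
Areal scale = h·k = 1 × sec φ; at 37.4°, h = 1.000, k = 1.259, so h·k = 1.259.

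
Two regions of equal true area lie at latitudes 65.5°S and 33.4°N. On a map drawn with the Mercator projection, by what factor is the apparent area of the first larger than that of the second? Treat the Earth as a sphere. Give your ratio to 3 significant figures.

4.05

Mercator is conformal with k = sec φ, so areal scale = k² = sec²φ.
At 65.5°: sec²(65.5°) = 1/0.4147² = 5.815.
At 33.4°: sec²(33.4°) = 1/0.8348² = 1.435.
Ratio = 5.815/1.435 = cos²(33.4°)/cos²(65.5°) ≈ 4.05.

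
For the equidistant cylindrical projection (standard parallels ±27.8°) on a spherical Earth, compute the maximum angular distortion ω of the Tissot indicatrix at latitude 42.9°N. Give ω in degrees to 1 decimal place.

10.8°

With standard parallel φ₀ = 27.8°, the equirectangular projection gives x = Rλ cos φ₀, y = Rφ, so h = 1 and k = cos 27.8° / cos φ.
At 42.9°: h = 1.000, k = 1.208; principal scales a = 1.208, b = 1.000.
sin(ω/2) = (a − b)/(a + b) = 0.2075/2.208 = 0.09402, so ω = 2 arcsin(0.09402) ≈ 10.8°.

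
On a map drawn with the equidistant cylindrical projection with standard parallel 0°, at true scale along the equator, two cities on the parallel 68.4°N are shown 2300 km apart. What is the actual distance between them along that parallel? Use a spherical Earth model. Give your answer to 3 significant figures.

For the equirectangular projection with φ₀ = 0 (plate carrée), h = 1 along meridians and k = sec φ along parallels.
Along the parallel at 68.4°, map distances are exaggerated by k = sec 68.4° = 2.716.
True distance = 2300 / 2.716 = 2300 × cos 68.4° ≈ 847 km.

847 km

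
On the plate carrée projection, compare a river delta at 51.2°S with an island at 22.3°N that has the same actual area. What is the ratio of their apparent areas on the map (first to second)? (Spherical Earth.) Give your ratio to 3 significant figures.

1.48

Plate carrée maps x = Rλ, y = Rφ. The meridian scale is h = 1 and the parallel scale is k = 1/cos φ = sec φ.
Areal scale at 51.2°: h·k = 1.000 × 1.596 = 1.596.
Areal scale at 22.3°: h·k = 1.000 × 1.081 = 1.081.
Ratio = 1.596/1.081 ≈ 1.48.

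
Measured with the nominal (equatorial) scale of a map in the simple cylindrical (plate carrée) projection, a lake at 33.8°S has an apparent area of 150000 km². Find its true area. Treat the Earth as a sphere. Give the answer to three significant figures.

125000 km²

For the equirectangular projection with φ₀ = 0 (plate carrée), h = 1 along meridians and k = sec φ along parallels.
Areal scale = h·k = 1 × sec φ; at 33.8°, h = 1.000, k = 1.203, so h·k = 1.203.
True area = apparent / (areal scale) = 150000 / 1.203 ≈ 125000 km².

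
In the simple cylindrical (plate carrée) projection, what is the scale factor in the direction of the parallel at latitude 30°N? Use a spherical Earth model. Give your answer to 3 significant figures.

In the plate carrée (x = Rλ, y = Rφ), meridians are true-scale (h = 1) and parallels are stretched by k = sec φ.
k = 1/cos 30° = 1/0.8660 = 1.155.

1.15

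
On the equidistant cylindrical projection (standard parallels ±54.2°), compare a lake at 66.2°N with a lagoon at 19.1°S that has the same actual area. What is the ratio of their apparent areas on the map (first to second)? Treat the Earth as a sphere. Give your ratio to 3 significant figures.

2.34

With standard parallel φ₀ = 54.2°, the equirectangular projection gives x = Rλ cos φ₀, y = Rφ, so h = 1 and k = cos 54.2° / cos φ.
Areal scale at 66.2°: h·k = 1.000 × 1.450 = 1.450.
Areal scale at 19.1°: h·k = 1.000 × 0.6190 = 0.6190.
Ratio = 1.450/0.6190 ≈ 2.34.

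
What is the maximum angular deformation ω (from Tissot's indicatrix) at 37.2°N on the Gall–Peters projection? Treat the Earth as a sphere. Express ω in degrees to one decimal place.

The Gall–Peters projection is cylindrical equal-area with φ₀ = 45°. Cylindrical equal-area (φ₀ = 45°): h = cos φ / cos 45° along meridians, k = cos 45° / cos φ along parallels; h·k = 1.
At 37.2°: h = 1.126, k = 0.8877; principal scales a = 1.126, b = 0.8877.
sin(ω/2) = (a − b)/(a + b) = 0.2387/2.014 = 0.1185, so ω = 2 arcsin(0.1185) ≈ 13.6°.

13.6°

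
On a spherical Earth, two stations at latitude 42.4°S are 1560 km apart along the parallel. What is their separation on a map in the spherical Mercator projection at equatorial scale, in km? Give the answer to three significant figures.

For Mercator, h = k = sec φ (a conformal cylindrical projection has a single point scale, 1/cos φ).
Along the parallel, k = sec 42.4° = 1/0.7385 = 1.354.
Map distance = 1560 × 1.354 ≈ 2110 km.

2110 km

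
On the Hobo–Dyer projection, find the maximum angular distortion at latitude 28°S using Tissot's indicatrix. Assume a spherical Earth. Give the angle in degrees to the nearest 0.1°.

The Hobo–Dyer projection is cylindrical equal-area with φ₀ = 37.5°. Cylindrical equal-area (φ₀ = 37.5°): h = cos φ / cos 37.5° along meridians, k = cos 37.5° / cos φ along parallels; h·k = 1.
At 28°: h = 1.113, k = 0.8985; principal scales a = 1.113, b = 0.8985.
sin(ω/2) = (a − b)/(a + b) = 0.2144/2.011 = 0.1066, so ω = 2 arcsin(0.1066) ≈ 12.2°.

12.2°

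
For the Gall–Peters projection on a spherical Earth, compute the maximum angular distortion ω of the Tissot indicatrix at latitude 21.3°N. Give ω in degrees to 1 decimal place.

The Gall–Peters projection is cylindrical equal-area with φ₀ = 45°. Cylindrical equal-area (φ₀ = 45°): h = cos φ / cos 45° along meridians, k = cos 45° / cos φ along parallels; h·k = 1.
At 21.3°: h = 1.318, k = 0.7589; principal scales a = 1.318, b = 0.7589.
sin(ω/2) = (a − b)/(a + b) = 0.5587/2.077 = 0.2690, so ω = 2 arcsin(0.2690) ≈ 31.2°.

31.2°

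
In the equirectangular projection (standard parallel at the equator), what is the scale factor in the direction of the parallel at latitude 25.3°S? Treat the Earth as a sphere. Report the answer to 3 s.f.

1.11

For the equirectangular projection with φ₀ = 0 (plate carrée), h = 1 along meridians and k = sec φ along parallels.
k = 1/cos 25.3° = 1/0.9041 = 1.106.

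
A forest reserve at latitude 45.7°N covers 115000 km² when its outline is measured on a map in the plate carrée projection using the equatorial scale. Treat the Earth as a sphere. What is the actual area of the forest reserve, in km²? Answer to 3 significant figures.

For the equirectangular projection with φ₀ = 0 (plate carrée), h = 1 along meridians and k = sec φ along parallels.
Areal scale = h·k = 1 × sec φ; at 45.7°, h = 1.000, k = 1.432, so h·k = 1.432.
True area = apparent / (areal scale) = 115000 / 1.432 ≈ 80300 km².

80300 km²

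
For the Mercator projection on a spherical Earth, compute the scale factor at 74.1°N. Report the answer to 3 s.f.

3.65

For Mercator, h = k = sec φ (a conformal cylindrical projection has a single point scale, 1/cos φ).
k = 1/cos 74.1° = 1/0.2740 = 3.650.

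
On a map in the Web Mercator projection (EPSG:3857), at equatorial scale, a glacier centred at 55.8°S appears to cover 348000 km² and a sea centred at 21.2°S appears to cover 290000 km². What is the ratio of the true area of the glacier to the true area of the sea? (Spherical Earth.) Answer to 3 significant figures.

Mercator's areal exaggeration is sec²φ; hence true area = (apparent area) · cos²φ.
True area of glacier: 348000 × cos²(55.8°) = 348000 × 0.3159 = 109900 km².
True area of sea: 290000 × cos²(21.2°) = 290000 × 0.8692 = 252100 km².
Ratio = 109900 / 252100 ≈ 0.436.

0.436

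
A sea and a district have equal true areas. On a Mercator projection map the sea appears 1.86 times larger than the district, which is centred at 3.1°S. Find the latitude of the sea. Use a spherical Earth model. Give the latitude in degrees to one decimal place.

Mercator areal scale is sec²φ, so apparent-area ratio = sec²φ₁ / sec²φ₂ = cos²φ₂ / cos²φ₁.
cos²φ₂ / cos²φ₁ = 1.86  ⇒  cos φ₁ = cos 3.1° / √1.86 = 0.9985/1.364 = 0.7322.
φ₁ = arccos(0.7322) ≈ 42.9°.

42.9°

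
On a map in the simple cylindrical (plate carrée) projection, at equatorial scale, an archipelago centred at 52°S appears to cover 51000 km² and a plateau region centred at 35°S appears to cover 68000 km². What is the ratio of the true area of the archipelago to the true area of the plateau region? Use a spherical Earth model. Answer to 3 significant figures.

Plate carrée has h = 1 and k = sec φ, giving areal scale sec φ; true area = (apparent area) · cos φ.
True area of archipelago: 51000 × cos(52°) = 51000 × 0.6157 = 31400 km².
True area of plateau region: 68000 × cos(35°) = 68000 × 0.8192 = 55700 km².
Ratio = 31400 / 55700 ≈ 0.564.

0.564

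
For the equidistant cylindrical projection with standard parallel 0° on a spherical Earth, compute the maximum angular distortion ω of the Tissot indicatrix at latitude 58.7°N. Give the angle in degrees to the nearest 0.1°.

In the plate carrée (x = Rλ, y = Rφ), meridians are true-scale (h = 1) and parallels are stretched by k = sec φ.
At 58.7°: h = 1.000, k = 1.925; principal scales a = 1.925, b = 1.000.
sin(ω/2) = (a − b)/(a + b) = 0.9249/2.925 = 0.3162, so ω = 2 arcsin(0.3162) ≈ 36.9°.

36.9°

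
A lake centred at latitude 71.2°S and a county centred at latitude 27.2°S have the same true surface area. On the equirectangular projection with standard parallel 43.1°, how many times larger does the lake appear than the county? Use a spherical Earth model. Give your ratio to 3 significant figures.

The equidistant cylindrical projection with φ₀ = 43.1° has h = 1 (meridians true) and k = cos φ₀ / cos φ along parallels.
Areal scale at 71.2°: h·k = 1.000 × 2.266 = 2.266.
Areal scale at 27.2°: h·k = 1.000 × 0.8209 = 0.8209.
Ratio = 2.266/0.8209 ≈ 2.76.

2.76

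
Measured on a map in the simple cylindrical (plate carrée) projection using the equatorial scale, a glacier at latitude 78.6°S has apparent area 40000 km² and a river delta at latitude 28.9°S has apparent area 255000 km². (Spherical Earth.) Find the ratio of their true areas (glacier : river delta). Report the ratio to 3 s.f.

0.0354

Plate carrée has h = 1 and k = sec φ, giving areal scale sec φ; true area = (apparent area) · cos φ.
True area of glacier: 40000 × cos(78.6°) = 40000 × 0.1977 = 7906 km².
True area of river delta: 255000 × cos(28.9°) = 255000 × 0.8755 = 223200 km².
Ratio = 7906 / 223200 ≈ 0.0354.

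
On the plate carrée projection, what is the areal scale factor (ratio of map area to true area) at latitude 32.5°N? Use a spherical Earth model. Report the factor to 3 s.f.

For the equirectangular projection with φ₀ = 0 (plate carrée), h = 1 along meridians and k = sec φ along parallels.
Areal scale = h·k = 1 × sec φ; at 32.5°, h = 1.000, k = 1.186, so h·k = 1.186.

1.19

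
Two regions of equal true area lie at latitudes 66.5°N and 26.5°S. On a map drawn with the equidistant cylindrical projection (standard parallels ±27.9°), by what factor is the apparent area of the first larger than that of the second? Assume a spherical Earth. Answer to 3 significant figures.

2.24

With standard parallel φ₀ = 27.9°, the equirectangular projection gives x = Rλ cos φ₀, y = Rφ, so h = 1 and k = cos 27.9° / cos φ.
Areal scale at 66.5°: h·k = 1.000 × 2.216 = 2.216.
Areal scale at 26.5°: h·k = 1.000 × 0.9875 = 0.9875.
Ratio = 2.216/0.9875 ≈ 2.24.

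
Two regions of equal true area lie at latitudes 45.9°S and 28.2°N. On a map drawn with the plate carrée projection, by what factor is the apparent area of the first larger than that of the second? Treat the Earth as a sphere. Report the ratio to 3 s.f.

1.27

In the plate carrée (x = Rλ, y = Rφ), meridians are true-scale (h = 1) and parallels are stretched by k = sec φ.
Areal scale at 45.9°: h·k = 1.000 × 1.437 = 1.437.
Areal scale at 28.2°: h·k = 1.000 × 1.135 = 1.135.
Ratio = 1.437/1.135 ≈ 1.27.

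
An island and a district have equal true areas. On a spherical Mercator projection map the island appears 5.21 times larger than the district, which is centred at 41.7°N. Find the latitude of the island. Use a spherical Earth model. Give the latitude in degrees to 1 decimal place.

On Mercator, (apparent₁)/(apparent₂) = sec²φ₁ / sec²φ₂ when true areas are equal.
cos²φ₂ / cos²φ₁ = 5.21  ⇒  cos φ₁ = cos 41.7° / √5.21 = 0.7466/2.283 = 0.3271.
φ₁ = arccos(0.3271) ≈ 70.9°.

70.9°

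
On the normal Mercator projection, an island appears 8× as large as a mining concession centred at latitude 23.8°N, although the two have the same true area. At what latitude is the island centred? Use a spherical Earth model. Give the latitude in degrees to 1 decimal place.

71.1°

For equal true areas on Mercator, apparent areas scale as sec²φ, so the ratio is cos²φ₂ / cos²φ₁.
cos²φ₂ / cos²φ₁ = 8  ⇒  cos φ₁ = cos 23.8° / √8 = 0.9150/2.828 = 0.3235.
φ₁ = arccos(0.3235) ≈ 71.1°.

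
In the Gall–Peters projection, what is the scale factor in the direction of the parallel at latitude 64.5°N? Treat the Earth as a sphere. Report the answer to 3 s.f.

1.64

Gall–Peters is a cylindrical equal-area projection with standard parallels at ±45°. Cylindrical equal-area (φ₀ = 45°): h = cos φ / cos 45° along meridians, k = cos 45° / cos φ along parallels; h·k = 1.
k = cos 45° / cos 64.5° = 0.7071/0.4305 = 1.642.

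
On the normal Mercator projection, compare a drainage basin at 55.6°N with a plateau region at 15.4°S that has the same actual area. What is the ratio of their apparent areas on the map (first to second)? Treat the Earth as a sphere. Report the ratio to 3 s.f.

On Mercator, area is exaggerated by sec²φ = 1/cos²φ.
At 55.6°: sec²(55.6°) = 1/0.5650² = 3.133.
At 15.4°: sec²(15.4°) = 1/0.9641² = 1.076.
Ratio = 3.133/1.076 = cos²(15.4°)/cos²(55.6°) ≈ 2.91.

2.91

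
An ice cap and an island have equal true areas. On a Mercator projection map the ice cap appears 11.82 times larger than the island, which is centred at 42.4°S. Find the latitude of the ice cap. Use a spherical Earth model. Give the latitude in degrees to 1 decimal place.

77.6°

On Mercator, (apparent₁)/(apparent₂) = sec²φ₁ / sec²φ₂ when true areas are equal.
cos²φ₂ / cos²φ₁ = 11.82  ⇒  cos φ₁ = cos 42.4° / √11.82 = 0.7385/3.438 = 0.2148.
φ₁ = arccos(0.2148) ≈ 77.6°.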